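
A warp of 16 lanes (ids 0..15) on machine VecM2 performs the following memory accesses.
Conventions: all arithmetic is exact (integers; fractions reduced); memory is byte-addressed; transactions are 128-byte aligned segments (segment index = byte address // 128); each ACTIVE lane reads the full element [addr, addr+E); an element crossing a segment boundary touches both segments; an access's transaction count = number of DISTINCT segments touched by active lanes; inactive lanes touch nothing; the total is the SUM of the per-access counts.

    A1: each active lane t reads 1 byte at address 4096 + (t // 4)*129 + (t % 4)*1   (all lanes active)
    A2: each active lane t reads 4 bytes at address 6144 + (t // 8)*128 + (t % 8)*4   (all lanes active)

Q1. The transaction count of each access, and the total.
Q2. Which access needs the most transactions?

A1: 4 transactions
A2: 2 transactions

Answer: 4,2; total 6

Answer: A1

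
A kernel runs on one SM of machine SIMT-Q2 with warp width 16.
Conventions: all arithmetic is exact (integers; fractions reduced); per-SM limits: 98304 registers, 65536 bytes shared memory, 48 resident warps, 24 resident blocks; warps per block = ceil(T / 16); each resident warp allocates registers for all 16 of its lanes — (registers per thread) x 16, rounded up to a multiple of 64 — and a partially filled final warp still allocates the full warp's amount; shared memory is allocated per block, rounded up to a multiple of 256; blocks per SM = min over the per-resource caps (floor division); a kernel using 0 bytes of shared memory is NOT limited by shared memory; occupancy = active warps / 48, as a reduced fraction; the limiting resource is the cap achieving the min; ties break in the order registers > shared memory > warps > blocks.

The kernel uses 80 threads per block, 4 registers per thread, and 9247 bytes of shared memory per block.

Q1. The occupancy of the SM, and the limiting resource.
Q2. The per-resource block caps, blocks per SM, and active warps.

Answer: occupancy 5/8, limited by shared memory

registers: 307 blocks
shared memory: 6 blocks
warps: 9 blocks
blocks: 24 blocks

Answer: 6 blocks, 30 active warps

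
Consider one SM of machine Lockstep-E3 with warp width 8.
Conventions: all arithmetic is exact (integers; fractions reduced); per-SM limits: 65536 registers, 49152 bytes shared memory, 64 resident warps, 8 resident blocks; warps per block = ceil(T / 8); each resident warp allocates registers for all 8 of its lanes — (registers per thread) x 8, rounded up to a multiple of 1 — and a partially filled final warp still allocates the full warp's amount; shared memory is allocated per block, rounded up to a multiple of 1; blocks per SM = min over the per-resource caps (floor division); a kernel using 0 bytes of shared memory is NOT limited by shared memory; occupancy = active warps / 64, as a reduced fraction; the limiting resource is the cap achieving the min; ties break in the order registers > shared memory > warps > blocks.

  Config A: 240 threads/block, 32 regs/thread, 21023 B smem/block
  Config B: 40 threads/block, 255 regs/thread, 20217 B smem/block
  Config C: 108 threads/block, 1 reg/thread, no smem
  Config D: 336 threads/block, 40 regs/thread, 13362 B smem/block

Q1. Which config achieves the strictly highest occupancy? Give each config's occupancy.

occupancies: A 15/16, B 5/32, C 7/8, D 21/32

Answer: A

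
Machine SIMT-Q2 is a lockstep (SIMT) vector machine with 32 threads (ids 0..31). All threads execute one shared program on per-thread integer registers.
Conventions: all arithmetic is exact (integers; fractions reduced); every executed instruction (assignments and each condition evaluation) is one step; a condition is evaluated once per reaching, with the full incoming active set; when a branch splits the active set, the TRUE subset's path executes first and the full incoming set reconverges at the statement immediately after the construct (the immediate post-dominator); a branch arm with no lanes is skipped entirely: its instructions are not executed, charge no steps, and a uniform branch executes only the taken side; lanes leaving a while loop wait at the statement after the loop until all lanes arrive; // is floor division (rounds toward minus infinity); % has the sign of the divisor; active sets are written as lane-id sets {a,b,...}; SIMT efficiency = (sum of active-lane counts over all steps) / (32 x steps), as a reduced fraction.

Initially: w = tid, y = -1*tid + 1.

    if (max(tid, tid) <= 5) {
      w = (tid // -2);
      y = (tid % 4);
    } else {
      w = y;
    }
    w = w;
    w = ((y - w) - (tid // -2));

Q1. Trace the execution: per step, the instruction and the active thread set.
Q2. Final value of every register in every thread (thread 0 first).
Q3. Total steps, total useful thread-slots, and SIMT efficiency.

step 0: eval (max(tid, tid) <= 5)    {0,1,2,3,4,5,6,7,8,9,10,11,12,13,14,15,16,17,18,19,20,21,22,23,24,25,26,27,28,29,30,31}
step 1: w <- (tid // -2)             {0,1,2,3,4,5}
step 2: y <- (tid % 4)               {0,1,2,3,4,5}
step 3: w <- y                       {6,7,8,9,10,11,12,13,14,15,16,17,18,19,20,21,22,23,24,25,26,27,28,29,30,31}
step 4: w <- w                       {0,1,2,3,4,5,6,7,8,9,10,11,12,13,14,15,16,17,18,19,20,21,22,23,24,25,26,27,28,29,30,31}
step 5: w <- ((y - w) - (tid // -2)) {0,1,2,3,4,5,6,7,8,9,10,11,12,13,14,15,16,17,18,19,20,21,22,23,24,25,26,27,28,29,30,31}

Answer: 6 steps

w: 0,3,4,7,4,7,3,4,4,5,5,6,6,7,7,8,8,9,9,10,10,11,11,12,12,13,13,14,14,15,15,16
y: 0,1,2,3,0,1,-5,-6,-7,-8,-9,-10,-11,-12,-13,-14,-15,-16,-17,-18,-19,-20,-21,-22,-23,-24,-25,-26,-27,-28,-29,-30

steps = 6; useful = 134; efficiency = 134/192 = 67/96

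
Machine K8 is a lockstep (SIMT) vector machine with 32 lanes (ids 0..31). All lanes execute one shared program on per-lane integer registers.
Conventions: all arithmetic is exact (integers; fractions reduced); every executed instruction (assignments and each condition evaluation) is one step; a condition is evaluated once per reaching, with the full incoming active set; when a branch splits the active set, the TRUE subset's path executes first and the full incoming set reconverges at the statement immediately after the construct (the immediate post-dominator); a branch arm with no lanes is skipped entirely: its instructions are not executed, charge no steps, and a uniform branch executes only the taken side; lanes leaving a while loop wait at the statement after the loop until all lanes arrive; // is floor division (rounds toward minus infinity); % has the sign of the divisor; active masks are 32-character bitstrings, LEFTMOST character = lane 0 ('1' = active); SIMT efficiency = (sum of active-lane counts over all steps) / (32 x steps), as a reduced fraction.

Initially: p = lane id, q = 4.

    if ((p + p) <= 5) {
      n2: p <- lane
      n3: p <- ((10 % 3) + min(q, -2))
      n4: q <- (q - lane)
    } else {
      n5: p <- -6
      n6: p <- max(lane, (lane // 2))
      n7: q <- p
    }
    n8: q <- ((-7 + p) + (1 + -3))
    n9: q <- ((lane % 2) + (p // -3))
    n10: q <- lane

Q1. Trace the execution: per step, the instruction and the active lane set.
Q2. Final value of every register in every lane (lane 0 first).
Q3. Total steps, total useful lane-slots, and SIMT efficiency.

step 0: eval ((p + p) <= 5)          11111111111111111111111111111111
step 1: p <- lane                    11100000000000000000000000000000
step 2: p <- ((10 % 3) + min(q, -2)) 11100000000000000000000000000000
step 3: q <- (q - lane)              11100000000000000000000000000000
step 4: p <- -6                      00011111111111111111111111111111
step 5: p <- max(lane, (lane // 2))  00011111111111111111111111111111
step 6: q <- p                       00011111111111111111111111111111
step 7: q <- ((-7 + p) + (1 + -3))   11111111111111111111111111111111
step 8: q <- ((lane % 2) + (p // -3)) 11111111111111111111111111111111
step 9: q <- lane                    11111111111111111111111111111111

Answer: 10 steps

p: -1,-1,-1,3,4,5,6,7,8,9,10,11,12,13,14,15,16,17,18,19,20,21,22,23,24,25,26,27,28,29,30,31
q: 0,1,2,3,4,5,6,7,8,9,10,11,12,13,14,15,16,17,18,19,20,21,22,23,24,25,26,27,28,29,30,31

steps = 10; useful = 224; efficiency = 224/320 = 7/10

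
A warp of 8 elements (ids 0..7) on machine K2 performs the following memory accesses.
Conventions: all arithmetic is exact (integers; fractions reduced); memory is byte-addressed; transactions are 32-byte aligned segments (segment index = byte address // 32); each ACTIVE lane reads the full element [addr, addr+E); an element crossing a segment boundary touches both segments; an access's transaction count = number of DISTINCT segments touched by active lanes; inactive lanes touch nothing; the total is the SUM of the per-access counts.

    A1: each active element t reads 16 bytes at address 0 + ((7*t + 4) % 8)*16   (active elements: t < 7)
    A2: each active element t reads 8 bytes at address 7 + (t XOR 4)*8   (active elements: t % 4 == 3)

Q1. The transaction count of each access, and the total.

A1: 4 transactions
A2: 3 transactions

Answer: 4,3; total 7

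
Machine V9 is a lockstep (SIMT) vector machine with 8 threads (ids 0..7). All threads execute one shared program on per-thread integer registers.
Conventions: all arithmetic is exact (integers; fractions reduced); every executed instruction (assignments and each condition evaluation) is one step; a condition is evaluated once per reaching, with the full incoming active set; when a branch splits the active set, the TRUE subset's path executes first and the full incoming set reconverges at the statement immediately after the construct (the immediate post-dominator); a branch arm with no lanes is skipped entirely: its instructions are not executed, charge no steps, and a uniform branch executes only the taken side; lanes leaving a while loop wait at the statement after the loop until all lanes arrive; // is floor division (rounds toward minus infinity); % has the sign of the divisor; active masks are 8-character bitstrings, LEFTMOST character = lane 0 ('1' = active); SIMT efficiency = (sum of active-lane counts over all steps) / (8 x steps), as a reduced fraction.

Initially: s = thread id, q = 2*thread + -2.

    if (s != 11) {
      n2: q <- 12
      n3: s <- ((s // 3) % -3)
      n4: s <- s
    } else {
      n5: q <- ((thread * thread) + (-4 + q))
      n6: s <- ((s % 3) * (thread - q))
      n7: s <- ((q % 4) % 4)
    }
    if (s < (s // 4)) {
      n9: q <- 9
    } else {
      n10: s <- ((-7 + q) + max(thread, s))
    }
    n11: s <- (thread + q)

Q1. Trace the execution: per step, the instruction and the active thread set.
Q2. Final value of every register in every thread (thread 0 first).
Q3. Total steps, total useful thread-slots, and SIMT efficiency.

step 0: eval (s != 11)               11111111
step 1: q <- 12                      11111111
step 2: s <- ((s // 3) % -3)         11111111
step 3: s <- s                       11111111
step 4: eval (s < (s // 4))          11111111
step 5: q <- 9                       00011100
step 6: s <- ((-7 + q) + max(thread, s)) 11100011
step 7: s <- (thread + q)            11111111

Answer: 8 steps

s: 12,13,14,12,13,14,18,19
q: 12,12,12,9,9,9,12,12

steps = 8; useful = 56; efficiency = 56/64 = 7/8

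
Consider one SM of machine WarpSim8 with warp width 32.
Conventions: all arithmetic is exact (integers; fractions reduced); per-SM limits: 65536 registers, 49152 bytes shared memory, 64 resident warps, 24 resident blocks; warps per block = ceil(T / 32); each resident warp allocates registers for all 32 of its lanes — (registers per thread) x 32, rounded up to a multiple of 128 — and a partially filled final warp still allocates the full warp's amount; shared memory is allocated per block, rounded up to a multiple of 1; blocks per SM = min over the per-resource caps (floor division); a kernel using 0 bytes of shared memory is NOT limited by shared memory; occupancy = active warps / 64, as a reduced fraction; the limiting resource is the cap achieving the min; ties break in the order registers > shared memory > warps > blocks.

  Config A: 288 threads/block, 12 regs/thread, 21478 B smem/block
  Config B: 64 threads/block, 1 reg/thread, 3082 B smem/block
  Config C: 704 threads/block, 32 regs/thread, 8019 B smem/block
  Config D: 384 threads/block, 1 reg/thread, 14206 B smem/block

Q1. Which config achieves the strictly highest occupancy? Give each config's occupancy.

occupancies: A 9/32, B 15/32, C 11/16, D 9/16

Answer: C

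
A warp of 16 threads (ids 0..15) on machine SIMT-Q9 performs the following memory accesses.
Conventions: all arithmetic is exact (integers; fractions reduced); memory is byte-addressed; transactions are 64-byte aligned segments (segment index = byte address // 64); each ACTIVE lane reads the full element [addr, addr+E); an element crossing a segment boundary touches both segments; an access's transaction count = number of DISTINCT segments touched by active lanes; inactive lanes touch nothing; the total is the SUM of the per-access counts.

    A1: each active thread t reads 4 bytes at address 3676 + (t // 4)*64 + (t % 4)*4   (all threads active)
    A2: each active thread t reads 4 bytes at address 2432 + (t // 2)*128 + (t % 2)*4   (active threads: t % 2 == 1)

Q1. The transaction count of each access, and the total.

A1: 4 transactions
A2: 8 transactions

Answer: 4,8; total 12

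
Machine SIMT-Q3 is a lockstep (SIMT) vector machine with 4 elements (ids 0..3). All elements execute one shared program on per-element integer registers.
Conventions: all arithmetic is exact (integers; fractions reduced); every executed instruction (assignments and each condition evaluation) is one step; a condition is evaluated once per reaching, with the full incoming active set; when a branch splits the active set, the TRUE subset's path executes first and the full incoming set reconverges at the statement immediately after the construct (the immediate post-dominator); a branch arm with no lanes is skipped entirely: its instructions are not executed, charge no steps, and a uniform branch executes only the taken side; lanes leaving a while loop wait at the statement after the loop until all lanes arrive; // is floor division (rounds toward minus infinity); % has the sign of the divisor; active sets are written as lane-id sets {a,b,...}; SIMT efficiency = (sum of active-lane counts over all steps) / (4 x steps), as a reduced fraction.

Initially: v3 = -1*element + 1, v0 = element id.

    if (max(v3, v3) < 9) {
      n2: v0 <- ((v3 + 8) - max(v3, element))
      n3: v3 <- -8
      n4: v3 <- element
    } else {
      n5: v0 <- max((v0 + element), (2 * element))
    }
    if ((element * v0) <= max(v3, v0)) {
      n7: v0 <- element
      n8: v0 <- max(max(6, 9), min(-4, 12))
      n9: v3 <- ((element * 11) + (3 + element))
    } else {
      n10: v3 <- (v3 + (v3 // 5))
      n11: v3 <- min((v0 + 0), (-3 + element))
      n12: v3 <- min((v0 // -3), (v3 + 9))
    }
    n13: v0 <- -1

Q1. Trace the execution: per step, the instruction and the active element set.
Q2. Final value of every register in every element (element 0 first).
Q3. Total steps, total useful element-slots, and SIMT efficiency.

step 0: eval (max(v3, v3) < 9)       {0,1,2,3}
step 1: v0 <- ((v3 + 8) - max(v3, element)) {0,1,2,3}
step 2: v3 <- -8                     {0,1,2,3}
step 3: v3 <- element                {0,1,2,3}
step 4: eval ((element * v0) <= max(v3, v0)) {0,1,2,3}
step 5: v0 <- element                {0,1}
step 6: v0 <- max(max(6, 9), min(-4, 12)) {0,1}
step 7: v3 <- ((element * 11) + (3 + element)) {0,1}
step 8: v3 <- (v3 + (v3 // 5))       {2,3}
step 9: v3 <- min((v0 + 0), (-3 + element)) {2,3}
step 10: v3 <- min((v0 // -3), (v3 + 9)) {2,3}
step 11: v0 <- -1                     {0,1,2,3}

Answer: 12 steps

v3: 3,15,-2,-1
v0: -1,-1,-1,-1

steps = 12; useful = 36; efficiency = 36/48 = 3/4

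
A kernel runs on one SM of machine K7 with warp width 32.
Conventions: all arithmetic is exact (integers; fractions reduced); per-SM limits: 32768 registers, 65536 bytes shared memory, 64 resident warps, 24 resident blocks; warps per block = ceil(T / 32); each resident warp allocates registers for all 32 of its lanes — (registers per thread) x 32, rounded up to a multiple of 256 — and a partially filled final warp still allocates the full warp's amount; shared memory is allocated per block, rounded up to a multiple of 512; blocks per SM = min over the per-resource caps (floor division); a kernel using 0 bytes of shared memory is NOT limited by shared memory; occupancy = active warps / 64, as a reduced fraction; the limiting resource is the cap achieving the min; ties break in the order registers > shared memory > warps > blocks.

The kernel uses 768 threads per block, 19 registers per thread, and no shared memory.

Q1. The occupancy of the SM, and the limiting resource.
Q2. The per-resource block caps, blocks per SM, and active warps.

Answer: occupancy 3/8, limited by registers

registers: 1 block
shared memory: no limit (kernel uses none)
warps: 2 blocks
blocks: 24 blocks

Answer: 1 block, 24 active warps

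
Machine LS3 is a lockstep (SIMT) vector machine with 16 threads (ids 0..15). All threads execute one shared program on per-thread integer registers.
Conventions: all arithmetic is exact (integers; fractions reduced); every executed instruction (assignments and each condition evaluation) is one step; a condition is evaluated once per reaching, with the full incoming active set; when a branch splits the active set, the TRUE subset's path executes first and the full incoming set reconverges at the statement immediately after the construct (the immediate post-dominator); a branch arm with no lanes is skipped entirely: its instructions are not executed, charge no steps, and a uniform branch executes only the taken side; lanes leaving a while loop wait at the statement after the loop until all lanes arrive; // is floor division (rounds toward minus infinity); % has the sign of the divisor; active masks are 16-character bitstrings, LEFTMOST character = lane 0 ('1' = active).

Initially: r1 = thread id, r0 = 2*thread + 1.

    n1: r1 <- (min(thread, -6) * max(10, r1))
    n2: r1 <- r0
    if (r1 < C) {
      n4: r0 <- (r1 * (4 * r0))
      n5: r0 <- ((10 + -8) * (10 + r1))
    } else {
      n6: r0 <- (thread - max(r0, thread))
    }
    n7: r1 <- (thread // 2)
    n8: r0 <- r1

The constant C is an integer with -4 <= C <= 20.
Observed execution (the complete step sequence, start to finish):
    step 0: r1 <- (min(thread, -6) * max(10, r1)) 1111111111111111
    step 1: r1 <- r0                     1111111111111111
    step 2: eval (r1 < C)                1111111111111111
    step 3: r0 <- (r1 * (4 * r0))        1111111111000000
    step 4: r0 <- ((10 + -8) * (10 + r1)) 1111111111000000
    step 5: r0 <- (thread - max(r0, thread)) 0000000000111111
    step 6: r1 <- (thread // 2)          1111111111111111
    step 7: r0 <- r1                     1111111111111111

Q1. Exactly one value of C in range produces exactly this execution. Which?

Answer: C = 20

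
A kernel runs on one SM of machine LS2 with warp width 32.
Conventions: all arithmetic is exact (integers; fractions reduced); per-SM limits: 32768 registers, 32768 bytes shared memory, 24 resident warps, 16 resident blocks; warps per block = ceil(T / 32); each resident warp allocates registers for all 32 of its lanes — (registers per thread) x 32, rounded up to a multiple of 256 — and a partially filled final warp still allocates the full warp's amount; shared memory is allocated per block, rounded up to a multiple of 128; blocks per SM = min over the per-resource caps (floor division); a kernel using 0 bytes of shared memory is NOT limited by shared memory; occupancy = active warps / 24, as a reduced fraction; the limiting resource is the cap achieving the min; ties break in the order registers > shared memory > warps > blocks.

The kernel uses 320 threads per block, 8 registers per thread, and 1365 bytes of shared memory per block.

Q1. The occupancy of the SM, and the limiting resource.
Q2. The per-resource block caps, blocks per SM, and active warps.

Answer: occupancy 5/6, limited by warps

registers: 12 blocks
shared memory: 23 blocks
warps: 2 blocks
blocks: 16 blocks

Answer: 2 blocks, 20 active warps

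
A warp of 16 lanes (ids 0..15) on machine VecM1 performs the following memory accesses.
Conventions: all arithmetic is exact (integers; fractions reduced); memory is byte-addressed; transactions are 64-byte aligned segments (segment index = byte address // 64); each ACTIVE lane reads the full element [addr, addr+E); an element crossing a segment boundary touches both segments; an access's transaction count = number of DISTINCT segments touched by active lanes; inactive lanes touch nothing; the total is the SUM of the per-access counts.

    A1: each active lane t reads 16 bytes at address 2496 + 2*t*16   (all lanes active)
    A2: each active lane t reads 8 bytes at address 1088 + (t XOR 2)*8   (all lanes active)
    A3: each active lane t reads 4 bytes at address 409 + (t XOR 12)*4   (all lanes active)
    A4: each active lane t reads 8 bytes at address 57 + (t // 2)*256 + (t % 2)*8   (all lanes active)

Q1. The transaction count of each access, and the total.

A1: 8 transactions
A2: 2 transactions
A3: 2 transactions
A4: 16 transactions

Answer: 8,2,2,16; total 28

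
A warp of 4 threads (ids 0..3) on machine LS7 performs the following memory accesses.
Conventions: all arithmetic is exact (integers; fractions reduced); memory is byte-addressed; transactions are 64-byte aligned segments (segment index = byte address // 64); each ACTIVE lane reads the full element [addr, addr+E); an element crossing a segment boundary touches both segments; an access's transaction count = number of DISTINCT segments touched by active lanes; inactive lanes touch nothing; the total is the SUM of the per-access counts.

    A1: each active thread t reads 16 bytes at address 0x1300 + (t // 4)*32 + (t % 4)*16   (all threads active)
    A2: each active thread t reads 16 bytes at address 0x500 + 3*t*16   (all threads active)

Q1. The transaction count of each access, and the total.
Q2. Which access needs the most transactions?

A1: 1 transaction
A2: 3 transactions

Answer: 1,3; total 4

Answer: A2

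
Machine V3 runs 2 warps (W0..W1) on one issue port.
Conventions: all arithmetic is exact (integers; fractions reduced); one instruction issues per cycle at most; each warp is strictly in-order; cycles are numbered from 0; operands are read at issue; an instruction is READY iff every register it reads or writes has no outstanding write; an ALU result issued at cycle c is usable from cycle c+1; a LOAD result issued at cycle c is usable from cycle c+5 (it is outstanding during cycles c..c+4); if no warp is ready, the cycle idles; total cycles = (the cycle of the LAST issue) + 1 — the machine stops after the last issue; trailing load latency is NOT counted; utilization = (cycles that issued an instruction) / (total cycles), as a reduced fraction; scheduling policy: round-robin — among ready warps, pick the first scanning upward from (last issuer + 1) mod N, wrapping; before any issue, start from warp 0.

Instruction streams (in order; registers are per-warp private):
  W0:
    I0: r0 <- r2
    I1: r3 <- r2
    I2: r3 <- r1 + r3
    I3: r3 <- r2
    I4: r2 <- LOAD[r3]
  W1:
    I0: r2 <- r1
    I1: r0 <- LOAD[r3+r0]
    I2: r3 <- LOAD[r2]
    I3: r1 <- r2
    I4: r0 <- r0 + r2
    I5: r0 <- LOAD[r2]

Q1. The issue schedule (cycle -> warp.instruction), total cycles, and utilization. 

cycle 0: W0.I0
cycle 1: W1.I0
cycle 2: W0.I1
cycle 3: W1.I1
cycle 4: W0.I2
cycle 5: W1.I2
cycle 6: W0.I3
cycle 7: W1.I3
cycle 8: W0.I4
cycle 9: W1.I4
cycle 10: W1.I5

Answer: 11 cycles, utilization 1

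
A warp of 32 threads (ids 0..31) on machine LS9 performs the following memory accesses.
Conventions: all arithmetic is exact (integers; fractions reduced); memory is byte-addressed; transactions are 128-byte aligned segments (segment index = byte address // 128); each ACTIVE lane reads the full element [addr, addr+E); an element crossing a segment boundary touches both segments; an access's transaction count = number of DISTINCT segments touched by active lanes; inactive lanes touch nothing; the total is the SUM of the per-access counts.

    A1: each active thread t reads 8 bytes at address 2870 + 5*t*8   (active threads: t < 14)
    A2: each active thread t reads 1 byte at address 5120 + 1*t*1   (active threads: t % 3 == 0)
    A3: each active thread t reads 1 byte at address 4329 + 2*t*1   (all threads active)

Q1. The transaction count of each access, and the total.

A1: 5 transactions
A2: 1 transaction
A3: 2 transactions

Answer: 5,1,2; total 8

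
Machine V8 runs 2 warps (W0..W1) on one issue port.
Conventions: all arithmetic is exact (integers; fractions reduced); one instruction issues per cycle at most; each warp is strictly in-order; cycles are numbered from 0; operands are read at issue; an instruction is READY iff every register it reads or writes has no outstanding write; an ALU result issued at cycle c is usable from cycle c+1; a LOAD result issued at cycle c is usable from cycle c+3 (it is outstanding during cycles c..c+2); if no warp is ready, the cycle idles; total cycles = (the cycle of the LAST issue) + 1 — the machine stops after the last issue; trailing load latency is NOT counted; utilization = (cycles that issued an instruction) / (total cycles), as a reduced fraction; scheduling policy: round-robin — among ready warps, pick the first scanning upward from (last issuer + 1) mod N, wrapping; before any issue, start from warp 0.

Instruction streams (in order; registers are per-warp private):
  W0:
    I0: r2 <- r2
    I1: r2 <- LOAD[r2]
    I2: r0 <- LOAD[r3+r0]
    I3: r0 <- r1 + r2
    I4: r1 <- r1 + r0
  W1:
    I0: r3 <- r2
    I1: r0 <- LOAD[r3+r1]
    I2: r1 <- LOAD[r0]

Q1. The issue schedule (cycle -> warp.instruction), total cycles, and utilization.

cycle 0: W0.I0
cycle 1: W1.I0
cycle 2: W0.I1
cycle 3: W1.I1
cycle 4: W0.I2
cycle 5: idle
cycle 6: W1.I2
cycle 7: W0.I3
cycle 8: W0.I4

Answer: 9 cycles, utilization 8/9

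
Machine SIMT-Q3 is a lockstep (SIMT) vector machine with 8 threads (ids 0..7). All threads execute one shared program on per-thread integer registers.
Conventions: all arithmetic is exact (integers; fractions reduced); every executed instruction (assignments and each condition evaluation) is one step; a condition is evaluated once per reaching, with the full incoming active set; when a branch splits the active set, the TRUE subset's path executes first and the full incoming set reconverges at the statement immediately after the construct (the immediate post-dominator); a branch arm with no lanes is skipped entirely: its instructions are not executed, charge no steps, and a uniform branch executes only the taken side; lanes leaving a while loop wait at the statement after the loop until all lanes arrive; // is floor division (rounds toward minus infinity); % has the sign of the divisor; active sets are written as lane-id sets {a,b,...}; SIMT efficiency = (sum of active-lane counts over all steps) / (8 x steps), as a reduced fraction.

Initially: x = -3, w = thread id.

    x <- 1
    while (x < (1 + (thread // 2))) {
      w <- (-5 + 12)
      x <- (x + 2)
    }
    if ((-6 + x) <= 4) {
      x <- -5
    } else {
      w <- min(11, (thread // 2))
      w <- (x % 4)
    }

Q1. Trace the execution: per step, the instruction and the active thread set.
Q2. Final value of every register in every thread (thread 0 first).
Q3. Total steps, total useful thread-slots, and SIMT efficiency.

step 0: x <- 1                       {0,1,2,3,4,5,6,7}
step 1: eval (x < (1 + (thread // 2))) {0,1,2,3,4,5,6,7}
step 2: w <- (-5 + 12)               {2,3,4,5,6,7}
step 3: x <- (x + 2)                 {2,3,4,5,6,7}
step 4: eval (x < (1 + (thread // 2))) {2,3,4,5,6,7}
step 5: w <- (-5 + 12)               {6,7}
step 6: x <- (x + 2)                 {6,7}
step 7: eval (x < (1 + (thread // 2))) {6,7}
step 8: eval ((-6 + x) <= 4)         {0,1,2,3,4,5,6,7}
step 9: x <- -5                      {0,1,2,3,4,5,6,7}

Answer: 10 steps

x: -5,-5,-5,-5,-5,-5,-5,-5
w: 0,1,7,7,7,7,7,7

steps = 10; useful = 56; efficiency = 56/80 = 7/10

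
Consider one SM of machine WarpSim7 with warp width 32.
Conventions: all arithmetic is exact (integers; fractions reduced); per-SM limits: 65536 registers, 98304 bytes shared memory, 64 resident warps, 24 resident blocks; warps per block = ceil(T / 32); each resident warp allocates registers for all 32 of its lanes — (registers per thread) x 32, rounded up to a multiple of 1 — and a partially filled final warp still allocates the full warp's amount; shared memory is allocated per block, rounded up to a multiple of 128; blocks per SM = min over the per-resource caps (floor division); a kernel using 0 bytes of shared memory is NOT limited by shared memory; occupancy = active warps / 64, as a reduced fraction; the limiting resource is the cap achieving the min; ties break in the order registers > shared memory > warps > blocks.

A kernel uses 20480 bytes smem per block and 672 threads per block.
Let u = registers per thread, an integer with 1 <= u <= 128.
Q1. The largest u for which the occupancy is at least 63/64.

Answer: u = 32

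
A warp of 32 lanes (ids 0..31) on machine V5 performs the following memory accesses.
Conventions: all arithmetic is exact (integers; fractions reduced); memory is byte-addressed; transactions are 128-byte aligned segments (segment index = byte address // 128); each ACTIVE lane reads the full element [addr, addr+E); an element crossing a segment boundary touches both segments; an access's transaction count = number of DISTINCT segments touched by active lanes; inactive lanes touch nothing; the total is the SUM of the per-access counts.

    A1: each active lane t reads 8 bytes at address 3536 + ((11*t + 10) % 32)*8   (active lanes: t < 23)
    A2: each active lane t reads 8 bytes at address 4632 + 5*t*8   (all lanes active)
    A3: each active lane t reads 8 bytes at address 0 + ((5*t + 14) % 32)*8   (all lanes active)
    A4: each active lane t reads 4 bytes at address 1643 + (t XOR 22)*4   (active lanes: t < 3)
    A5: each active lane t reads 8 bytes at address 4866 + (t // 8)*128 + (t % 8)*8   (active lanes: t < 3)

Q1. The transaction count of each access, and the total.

A1: 3 transactions
A2: 10 transactions
A3: 2 transactions
A4: 1 transaction
A5: 1 transaction

Answer: 3,10,2,1,1; total 17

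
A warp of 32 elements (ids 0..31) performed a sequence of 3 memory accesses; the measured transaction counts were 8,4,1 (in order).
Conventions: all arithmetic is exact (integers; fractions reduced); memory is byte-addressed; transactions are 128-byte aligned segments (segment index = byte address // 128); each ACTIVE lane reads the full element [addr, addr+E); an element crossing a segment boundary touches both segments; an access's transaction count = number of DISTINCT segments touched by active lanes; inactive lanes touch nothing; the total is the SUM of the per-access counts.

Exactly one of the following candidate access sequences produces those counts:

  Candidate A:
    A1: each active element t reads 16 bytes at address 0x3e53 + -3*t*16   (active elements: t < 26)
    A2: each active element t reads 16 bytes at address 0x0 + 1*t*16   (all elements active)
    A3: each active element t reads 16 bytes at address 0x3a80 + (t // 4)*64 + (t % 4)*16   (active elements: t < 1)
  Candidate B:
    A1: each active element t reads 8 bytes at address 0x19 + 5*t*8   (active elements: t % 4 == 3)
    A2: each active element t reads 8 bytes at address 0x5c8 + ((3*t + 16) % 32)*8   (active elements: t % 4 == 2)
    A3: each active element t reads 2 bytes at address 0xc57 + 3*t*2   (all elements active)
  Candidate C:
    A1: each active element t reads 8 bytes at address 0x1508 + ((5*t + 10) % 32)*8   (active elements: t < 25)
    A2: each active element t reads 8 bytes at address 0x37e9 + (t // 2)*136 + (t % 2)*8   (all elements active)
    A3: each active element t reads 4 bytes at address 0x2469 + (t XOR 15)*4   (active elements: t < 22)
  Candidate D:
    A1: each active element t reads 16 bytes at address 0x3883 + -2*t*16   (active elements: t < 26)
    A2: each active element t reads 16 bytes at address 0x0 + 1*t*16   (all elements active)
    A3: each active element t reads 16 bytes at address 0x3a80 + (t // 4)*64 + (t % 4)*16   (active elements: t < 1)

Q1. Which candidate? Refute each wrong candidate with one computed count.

A: A1 gives 10 transactions, not 8
B: A2 gives 3 transactions, not 4
C: A1 gives 3 transactions, not 8
D: all counts match (8,4,1)

Answer: D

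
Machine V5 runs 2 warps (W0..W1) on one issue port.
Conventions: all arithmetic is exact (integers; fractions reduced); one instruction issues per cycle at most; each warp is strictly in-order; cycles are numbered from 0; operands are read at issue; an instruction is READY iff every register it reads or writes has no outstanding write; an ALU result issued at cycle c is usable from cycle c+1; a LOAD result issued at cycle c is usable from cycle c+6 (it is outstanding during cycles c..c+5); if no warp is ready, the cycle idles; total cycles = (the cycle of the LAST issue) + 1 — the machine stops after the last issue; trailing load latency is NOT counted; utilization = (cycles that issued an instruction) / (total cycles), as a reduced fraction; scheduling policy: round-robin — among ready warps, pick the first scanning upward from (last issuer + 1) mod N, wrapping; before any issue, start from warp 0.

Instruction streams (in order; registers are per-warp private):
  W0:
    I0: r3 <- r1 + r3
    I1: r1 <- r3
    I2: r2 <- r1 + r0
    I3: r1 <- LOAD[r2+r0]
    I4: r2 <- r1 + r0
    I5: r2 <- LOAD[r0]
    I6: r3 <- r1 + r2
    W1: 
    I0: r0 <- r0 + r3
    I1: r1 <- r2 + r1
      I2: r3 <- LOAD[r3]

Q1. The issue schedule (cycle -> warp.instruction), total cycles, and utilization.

cycle 0: W0.I0
cycle 1: W1.I0
cycle 2: W0.I1
cycle 3: W1.I1
cycle 4: W0.I2
cycle 5: W1.I2
cycle 6: W0.I3
cycle 7: idle
cycle 8: idle
cycle 9: idle
cycle 10: idle
cycle 11: idle
cycle 12: W0.I4
cycle 13: W0.I5
cycle 14: idle
cycle 15: idle
cycle 16: idle
cycle 17: idle
cycle 18: idle
cycle 19: W0.I6

Answer: 20 cycles, utilization 1/2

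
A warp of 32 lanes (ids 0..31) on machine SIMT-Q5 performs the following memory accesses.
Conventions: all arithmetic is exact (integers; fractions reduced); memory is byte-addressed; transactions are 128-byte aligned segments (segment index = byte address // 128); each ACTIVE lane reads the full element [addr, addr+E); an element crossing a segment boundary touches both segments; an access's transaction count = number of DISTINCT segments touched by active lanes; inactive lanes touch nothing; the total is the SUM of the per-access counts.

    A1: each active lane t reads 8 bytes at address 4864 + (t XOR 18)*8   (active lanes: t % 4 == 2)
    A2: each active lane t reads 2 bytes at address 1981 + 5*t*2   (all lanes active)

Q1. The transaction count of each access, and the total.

A1: 2 transactions
A2: 3 transactions

Answer: 2,3; total 5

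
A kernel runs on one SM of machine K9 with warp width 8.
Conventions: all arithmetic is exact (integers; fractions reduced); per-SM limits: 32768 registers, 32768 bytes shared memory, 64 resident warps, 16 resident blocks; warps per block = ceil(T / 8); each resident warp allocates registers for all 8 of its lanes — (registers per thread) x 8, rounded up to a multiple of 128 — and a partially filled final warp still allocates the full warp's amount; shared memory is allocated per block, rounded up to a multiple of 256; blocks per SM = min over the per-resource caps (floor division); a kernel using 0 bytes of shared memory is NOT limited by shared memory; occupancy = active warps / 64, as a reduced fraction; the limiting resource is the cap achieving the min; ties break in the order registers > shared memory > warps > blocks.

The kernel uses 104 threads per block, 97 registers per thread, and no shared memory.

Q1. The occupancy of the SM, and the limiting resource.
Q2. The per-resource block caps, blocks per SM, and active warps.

Answer: occupancy 13/32, limited by registers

registers: 2 blocks
shared memory: no limit (kernel uses none)
warps: 4 blocks
blocks: 16 blocks

Answer: 2 blocks, 26 active warps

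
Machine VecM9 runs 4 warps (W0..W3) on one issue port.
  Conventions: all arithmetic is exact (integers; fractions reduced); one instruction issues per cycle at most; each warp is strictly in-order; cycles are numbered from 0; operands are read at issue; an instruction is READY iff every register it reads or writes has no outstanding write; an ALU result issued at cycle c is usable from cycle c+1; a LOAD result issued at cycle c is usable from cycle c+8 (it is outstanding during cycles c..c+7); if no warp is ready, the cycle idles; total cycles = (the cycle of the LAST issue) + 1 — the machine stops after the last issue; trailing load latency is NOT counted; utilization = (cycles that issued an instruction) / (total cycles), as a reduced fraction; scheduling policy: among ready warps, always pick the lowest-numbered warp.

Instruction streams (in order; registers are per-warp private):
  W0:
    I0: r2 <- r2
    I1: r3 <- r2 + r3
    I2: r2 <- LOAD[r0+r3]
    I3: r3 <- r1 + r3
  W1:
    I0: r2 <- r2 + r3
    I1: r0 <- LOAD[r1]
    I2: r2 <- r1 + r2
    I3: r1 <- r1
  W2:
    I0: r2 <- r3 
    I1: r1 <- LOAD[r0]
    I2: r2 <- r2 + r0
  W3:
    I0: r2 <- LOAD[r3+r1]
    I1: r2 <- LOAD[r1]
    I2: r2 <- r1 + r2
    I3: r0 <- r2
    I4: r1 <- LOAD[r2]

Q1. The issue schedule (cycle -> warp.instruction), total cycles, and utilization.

cycle 0: W0.I0
cycle 1: W0.I1
cycle 2: W0.I2
cycle 3: W0.I3
cycle 4: W1.I0
cycle 5: W1.I1
cycle 6: W1.I2
cycle 7: W1.I3
cycle 8: W2.I0
cycle 9: W2.I1
cycle 10: W2.I2
cycle 11: W3.I0
cycle 12: idle
cycle 13: idle
cycle 14: idle
cycle 15: idle
cycle 16: idle
cycle 17: idle
cycle 18: idle
cycle 19: W3.I1
cycle 20: idle
cycle 21: idle
cycle 22: idle
cycle 23: idle
cycle 24: idle
cycle 25: idle
cycle 26: idle
cycle 27: W3.I2
cycle 28: W3.I3
cycle 29: W3.I4

Answer: 30 cycles, utilization 8/15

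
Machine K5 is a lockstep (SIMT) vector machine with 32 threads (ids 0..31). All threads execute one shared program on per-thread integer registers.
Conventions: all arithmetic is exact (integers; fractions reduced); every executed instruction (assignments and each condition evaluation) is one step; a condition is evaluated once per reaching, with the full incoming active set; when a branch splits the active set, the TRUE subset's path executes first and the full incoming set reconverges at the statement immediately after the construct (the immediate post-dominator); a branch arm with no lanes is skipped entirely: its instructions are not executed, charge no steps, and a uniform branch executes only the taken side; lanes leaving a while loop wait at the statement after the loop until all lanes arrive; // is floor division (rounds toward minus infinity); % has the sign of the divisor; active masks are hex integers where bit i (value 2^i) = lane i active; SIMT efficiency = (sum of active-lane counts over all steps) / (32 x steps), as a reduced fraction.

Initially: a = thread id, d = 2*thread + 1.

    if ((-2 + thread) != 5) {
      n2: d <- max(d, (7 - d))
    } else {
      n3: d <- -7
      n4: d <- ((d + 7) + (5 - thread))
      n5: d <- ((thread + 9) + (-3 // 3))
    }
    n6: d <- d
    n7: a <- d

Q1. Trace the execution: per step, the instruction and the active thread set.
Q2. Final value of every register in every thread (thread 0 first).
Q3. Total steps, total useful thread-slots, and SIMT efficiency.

step 0: eval ((-2 + thread) != 5)    0xffffffff
step 1: d <- max(d, (7 - d))         0xffffff7f
step 2: d <- -7                      0x00000080
step 3: d <- ((d + 7) + (5 - thread)) 0x00000080
step 4: d <- ((thread + 9) + (-3 // 3)) 0x00000080
step 5: d <- d                       0xffffffff
step 6: a <- d                       0xffffffff

Answer: 7 steps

a: 6,4,5,7,9,11,13,15,17,19,21,23,25,27,29,31,33,35,37,39,41,43,45,47,49,51,53,55,57,59,61,63
d: 6,4,5,7,9,11,13,15,17,19,21,23,25,27,29,31,33,35,37,39,41,43,45,47,49,51,53,55,57,59,61,63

steps = 7; useful = 130; efficiency = 130/224 = 65/112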